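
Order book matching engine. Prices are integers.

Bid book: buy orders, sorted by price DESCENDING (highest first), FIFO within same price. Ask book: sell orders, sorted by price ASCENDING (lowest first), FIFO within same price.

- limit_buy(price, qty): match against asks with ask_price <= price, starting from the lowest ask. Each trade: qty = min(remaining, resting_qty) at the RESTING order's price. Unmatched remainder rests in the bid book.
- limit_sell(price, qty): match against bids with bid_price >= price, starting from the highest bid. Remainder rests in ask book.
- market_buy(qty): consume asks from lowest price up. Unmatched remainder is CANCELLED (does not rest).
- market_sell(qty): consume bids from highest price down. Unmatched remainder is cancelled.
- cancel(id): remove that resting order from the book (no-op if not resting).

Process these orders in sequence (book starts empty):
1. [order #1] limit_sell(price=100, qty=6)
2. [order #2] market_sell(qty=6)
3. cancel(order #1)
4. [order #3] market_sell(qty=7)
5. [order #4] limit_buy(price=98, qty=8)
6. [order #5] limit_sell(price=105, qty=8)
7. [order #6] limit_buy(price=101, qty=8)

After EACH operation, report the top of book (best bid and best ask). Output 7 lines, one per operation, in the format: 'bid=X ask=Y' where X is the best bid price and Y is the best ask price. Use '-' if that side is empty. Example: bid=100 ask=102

Answer: bid=- ask=100
bid=- ask=100
bid=- ask=-
bid=- ask=-
bid=98 ask=-
bid=98 ask=105
bid=101 ask=105

Derivation:
After op 1 [order #1] limit_sell(price=100, qty=6): fills=none; bids=[-] asks=[#1:6@100]
After op 2 [order #2] market_sell(qty=6): fills=none; bids=[-] asks=[#1:6@100]
After op 3 cancel(order #1): fills=none; bids=[-] asks=[-]
After op 4 [order #3] market_sell(qty=7): fills=none; bids=[-] asks=[-]
After op 5 [order #4] limit_buy(price=98, qty=8): fills=none; bids=[#4:8@98] asks=[-]
After op 6 [order #5] limit_sell(price=105, qty=8): fills=none; bids=[#4:8@98] asks=[#5:8@105]
After op 7 [order #6] limit_buy(price=101, qty=8): fills=none; bids=[#6:8@101 #4:8@98] asks=[#5:8@105]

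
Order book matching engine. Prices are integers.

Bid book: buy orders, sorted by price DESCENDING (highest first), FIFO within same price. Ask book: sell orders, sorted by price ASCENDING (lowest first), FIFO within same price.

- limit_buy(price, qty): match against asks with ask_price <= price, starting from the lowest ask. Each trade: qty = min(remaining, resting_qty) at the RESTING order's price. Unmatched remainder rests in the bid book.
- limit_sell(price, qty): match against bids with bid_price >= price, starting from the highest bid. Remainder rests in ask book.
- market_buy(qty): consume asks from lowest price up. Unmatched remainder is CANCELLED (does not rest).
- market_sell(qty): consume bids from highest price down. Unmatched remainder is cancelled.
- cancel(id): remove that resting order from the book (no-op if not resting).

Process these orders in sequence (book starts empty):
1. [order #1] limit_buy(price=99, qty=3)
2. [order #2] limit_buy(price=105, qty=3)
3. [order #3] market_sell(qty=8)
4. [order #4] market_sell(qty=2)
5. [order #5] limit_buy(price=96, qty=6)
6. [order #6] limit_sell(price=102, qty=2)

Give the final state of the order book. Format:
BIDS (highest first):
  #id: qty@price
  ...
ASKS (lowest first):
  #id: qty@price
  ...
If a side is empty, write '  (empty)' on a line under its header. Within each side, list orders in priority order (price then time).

Answer: BIDS (highest first):
  #5: 6@96
ASKS (lowest first):
  #6: 2@102

Derivation:
After op 1 [order #1] limit_buy(price=99, qty=3): fills=none; bids=[#1:3@99] asks=[-]
After op 2 [order #2] limit_buy(price=105, qty=3): fills=none; bids=[#2:3@105 #1:3@99] asks=[-]
After op 3 [order #3] market_sell(qty=8): fills=#2x#3:3@105 #1x#3:3@99; bids=[-] asks=[-]
After op 4 [order #4] market_sell(qty=2): fills=none; bids=[-] asks=[-]
After op 5 [order #5] limit_buy(price=96, qty=6): fills=none; bids=[#5:6@96] asks=[-]
After op 6 [order #6] limit_sell(price=102, qty=2): fills=none; bids=[#5:6@96] asks=[#6:2@102]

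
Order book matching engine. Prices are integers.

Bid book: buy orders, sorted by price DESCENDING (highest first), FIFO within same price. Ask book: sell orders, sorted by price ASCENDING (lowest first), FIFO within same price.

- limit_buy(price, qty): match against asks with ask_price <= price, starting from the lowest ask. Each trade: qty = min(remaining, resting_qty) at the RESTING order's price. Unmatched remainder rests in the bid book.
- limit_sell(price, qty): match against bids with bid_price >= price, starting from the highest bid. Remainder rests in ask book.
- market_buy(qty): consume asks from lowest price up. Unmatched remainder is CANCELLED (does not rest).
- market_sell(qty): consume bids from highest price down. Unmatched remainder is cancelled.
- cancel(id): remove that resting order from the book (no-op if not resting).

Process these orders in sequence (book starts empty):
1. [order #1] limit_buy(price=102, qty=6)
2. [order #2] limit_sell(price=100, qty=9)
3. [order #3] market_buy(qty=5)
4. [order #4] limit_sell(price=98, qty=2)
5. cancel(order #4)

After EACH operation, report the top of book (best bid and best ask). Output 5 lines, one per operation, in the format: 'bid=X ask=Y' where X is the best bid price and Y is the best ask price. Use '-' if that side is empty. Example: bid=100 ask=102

After op 1 [order #1] limit_buy(price=102, qty=6): fills=none; bids=[#1:6@102] asks=[-]
After op 2 [order #2] limit_sell(price=100, qty=9): fills=#1x#2:6@102; bids=[-] asks=[#2:3@100]
After op 3 [order #3] market_buy(qty=5): fills=#3x#2:3@100; bids=[-] asks=[-]
After op 4 [order #4] limit_sell(price=98, qty=2): fills=none; bids=[-] asks=[#4:2@98]
After op 5 cancel(order #4): fills=none; bids=[-] asks=[-]

Answer: bid=102 ask=-
bid=- ask=100
bid=- ask=-
bid=- ask=98
bid=- ask=-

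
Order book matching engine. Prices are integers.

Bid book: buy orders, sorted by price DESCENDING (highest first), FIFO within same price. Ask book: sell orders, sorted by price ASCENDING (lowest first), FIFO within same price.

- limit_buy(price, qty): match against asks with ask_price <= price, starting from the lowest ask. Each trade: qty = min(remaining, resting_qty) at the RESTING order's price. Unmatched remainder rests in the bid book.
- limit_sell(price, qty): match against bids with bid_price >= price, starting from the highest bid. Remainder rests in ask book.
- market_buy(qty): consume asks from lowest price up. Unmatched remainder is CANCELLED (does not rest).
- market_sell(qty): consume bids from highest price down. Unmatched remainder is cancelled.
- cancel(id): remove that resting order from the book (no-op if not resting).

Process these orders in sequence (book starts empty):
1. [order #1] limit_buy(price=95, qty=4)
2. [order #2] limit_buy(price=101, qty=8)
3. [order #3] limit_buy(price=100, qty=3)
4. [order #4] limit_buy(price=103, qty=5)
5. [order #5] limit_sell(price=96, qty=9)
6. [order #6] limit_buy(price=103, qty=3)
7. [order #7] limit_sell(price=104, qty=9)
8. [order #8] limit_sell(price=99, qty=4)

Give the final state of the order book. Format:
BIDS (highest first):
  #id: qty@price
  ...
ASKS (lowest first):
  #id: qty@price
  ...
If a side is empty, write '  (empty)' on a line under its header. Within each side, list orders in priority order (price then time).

After op 1 [order #1] limit_buy(price=95, qty=4): fills=none; bids=[#1:4@95] asks=[-]
After op 2 [order #2] limit_buy(price=101, qty=8): fills=none; bids=[#2:8@101 #1:4@95] asks=[-]
After op 3 [order #3] limit_buy(price=100, qty=3): fills=none; bids=[#2:8@101 #3:3@100 #1:4@95] asks=[-]
After op 4 [order #4] limit_buy(price=103, qty=5): fills=none; bids=[#4:5@103 #2:8@101 #3:3@100 #1:4@95] asks=[-]
After op 5 [order #5] limit_sell(price=96, qty=9): fills=#4x#5:5@103 #2x#5:4@101; bids=[#2:4@101 #3:3@100 #1:4@95] asks=[-]
After op 6 [order #6] limit_buy(price=103, qty=3): fills=none; bids=[#6:3@103 #2:4@101 #3:3@100 #1:4@95] asks=[-]
After op 7 [order #7] limit_sell(price=104, qty=9): fills=none; bids=[#6:3@103 #2:4@101 #3:3@100 #1:4@95] asks=[#7:9@104]
After op 8 [order #8] limit_sell(price=99, qty=4): fills=#6x#8:3@103 #2x#8:1@101; bids=[#2:3@101 #3:3@100 #1:4@95] asks=[#7:9@104]

Answer: BIDS (highest first):
  #2: 3@101
  #3: 3@100
  #1: 4@95
ASKS (lowest first):
  #7: 9@104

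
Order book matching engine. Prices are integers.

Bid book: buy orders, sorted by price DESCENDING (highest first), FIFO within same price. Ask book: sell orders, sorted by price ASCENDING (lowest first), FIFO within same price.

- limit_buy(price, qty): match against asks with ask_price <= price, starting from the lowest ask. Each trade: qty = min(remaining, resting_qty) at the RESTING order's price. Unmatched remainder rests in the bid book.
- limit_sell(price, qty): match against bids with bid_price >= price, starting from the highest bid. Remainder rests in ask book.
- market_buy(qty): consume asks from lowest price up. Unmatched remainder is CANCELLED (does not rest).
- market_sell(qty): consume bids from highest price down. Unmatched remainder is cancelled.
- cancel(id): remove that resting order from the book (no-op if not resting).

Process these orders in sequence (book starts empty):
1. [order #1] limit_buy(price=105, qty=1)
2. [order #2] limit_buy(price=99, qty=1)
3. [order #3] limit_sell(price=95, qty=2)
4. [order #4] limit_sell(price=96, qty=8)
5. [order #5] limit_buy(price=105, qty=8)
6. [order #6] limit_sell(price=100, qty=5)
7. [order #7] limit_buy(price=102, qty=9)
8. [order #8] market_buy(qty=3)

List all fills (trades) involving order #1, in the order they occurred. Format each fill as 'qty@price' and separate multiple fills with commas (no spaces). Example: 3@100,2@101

Answer: 1@105

Derivation:
After op 1 [order #1] limit_buy(price=105, qty=1): fills=none; bids=[#1:1@105] asks=[-]
After op 2 [order #2] limit_buy(price=99, qty=1): fills=none; bids=[#1:1@105 #2:1@99] asks=[-]
After op 3 [order #3] limit_sell(price=95, qty=2): fills=#1x#3:1@105 #2x#3:1@99; bids=[-] asks=[-]
After op 4 [order #4] limit_sell(price=96, qty=8): fills=none; bids=[-] asks=[#4:8@96]
After op 5 [order #5] limit_buy(price=105, qty=8): fills=#5x#4:8@96; bids=[-] asks=[-]
After op 6 [order #6] limit_sell(price=100, qty=5): fills=none; bids=[-] asks=[#6:5@100]
After op 7 [order #7] limit_buy(price=102, qty=9): fills=#7x#6:5@100; bids=[#7:4@102] asks=[-]
After op 8 [order #8] market_buy(qty=3): fills=none; bids=[#7:4@102] asks=[-]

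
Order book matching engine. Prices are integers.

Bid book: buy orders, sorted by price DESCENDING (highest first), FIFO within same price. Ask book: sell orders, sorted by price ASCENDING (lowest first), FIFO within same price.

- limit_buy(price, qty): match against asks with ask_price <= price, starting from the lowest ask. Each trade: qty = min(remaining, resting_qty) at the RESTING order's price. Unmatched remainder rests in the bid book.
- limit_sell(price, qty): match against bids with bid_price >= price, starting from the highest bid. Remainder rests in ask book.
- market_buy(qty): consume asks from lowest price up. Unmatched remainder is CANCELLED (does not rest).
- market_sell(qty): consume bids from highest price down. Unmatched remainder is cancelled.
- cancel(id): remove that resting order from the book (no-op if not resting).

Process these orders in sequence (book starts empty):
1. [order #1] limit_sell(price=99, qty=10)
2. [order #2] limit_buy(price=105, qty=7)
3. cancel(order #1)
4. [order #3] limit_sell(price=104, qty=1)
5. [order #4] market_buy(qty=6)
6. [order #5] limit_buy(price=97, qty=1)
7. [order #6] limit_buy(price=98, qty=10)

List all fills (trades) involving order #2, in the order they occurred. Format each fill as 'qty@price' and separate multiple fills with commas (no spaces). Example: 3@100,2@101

After op 1 [order #1] limit_sell(price=99, qty=10): fills=none; bids=[-] asks=[#1:10@99]
After op 2 [order #2] limit_buy(price=105, qty=7): fills=#2x#1:7@99; bids=[-] asks=[#1:3@99]
After op 3 cancel(order #1): fills=none; bids=[-] asks=[-]
After op 4 [order #3] limit_sell(price=104, qty=1): fills=none; bids=[-] asks=[#3:1@104]
After op 5 [order #4] market_buy(qty=6): fills=#4x#3:1@104; bids=[-] asks=[-]
After op 6 [order #5] limit_buy(price=97, qty=1): fills=none; bids=[#5:1@97] asks=[-]
After op 7 [order #6] limit_buy(price=98, qty=10): fills=none; bids=[#6:10@98 #5:1@97] asks=[-]

Answer: 7@99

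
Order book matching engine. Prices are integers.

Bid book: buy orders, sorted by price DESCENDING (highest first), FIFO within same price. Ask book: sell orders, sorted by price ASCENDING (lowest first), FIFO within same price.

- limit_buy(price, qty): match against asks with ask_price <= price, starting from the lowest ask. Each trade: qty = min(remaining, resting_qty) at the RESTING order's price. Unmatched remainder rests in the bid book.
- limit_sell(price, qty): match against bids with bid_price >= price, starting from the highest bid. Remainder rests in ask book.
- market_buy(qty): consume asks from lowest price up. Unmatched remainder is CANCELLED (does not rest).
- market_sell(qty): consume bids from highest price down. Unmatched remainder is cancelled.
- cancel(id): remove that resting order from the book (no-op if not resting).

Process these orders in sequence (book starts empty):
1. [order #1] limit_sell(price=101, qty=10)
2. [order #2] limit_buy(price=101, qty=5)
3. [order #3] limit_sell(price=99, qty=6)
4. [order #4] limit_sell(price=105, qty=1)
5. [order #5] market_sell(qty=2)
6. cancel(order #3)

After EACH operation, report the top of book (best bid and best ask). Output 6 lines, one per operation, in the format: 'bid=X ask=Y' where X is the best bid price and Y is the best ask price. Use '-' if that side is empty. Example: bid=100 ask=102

Answer: bid=- ask=101
bid=- ask=101
bid=- ask=99
bid=- ask=99
bid=- ask=99
bid=- ask=101

Derivation:
After op 1 [order #1] limit_sell(price=101, qty=10): fills=none; bids=[-] asks=[#1:10@101]
After op 2 [order #2] limit_buy(price=101, qty=5): fills=#2x#1:5@101; bids=[-] asks=[#1:5@101]
After op 3 [order #3] limit_sell(price=99, qty=6): fills=none; bids=[-] asks=[#3:6@99 #1:5@101]
After op 4 [order #4] limit_sell(price=105, qty=1): fills=none; bids=[-] asks=[#3:6@99 #1:5@101 #4:1@105]
After op 5 [order #5] market_sell(qty=2): fills=none; bids=[-] asks=[#3:6@99 #1:5@101 #4:1@105]
After op 6 cancel(order #3): fills=none; bids=[-] asks=[#1:5@101 #4:1@105]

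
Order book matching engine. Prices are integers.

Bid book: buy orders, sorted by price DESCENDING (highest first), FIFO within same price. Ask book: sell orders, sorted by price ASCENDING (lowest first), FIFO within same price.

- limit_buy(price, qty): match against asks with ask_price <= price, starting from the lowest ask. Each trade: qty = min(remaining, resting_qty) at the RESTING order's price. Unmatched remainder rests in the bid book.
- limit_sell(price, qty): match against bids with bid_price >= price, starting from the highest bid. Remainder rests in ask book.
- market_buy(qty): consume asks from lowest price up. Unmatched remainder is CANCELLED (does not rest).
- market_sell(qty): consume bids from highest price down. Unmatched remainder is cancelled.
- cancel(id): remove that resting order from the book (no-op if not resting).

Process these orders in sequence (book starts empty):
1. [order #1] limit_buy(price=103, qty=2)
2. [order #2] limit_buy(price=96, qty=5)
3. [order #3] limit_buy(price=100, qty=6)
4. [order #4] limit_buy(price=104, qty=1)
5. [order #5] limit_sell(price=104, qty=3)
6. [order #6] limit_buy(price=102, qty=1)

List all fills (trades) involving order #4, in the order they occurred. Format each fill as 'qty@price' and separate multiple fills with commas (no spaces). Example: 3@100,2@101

Answer: 1@104

Derivation:
After op 1 [order #1] limit_buy(price=103, qty=2): fills=none; bids=[#1:2@103] asks=[-]
After op 2 [order #2] limit_buy(price=96, qty=5): fills=none; bids=[#1:2@103 #2:5@96] asks=[-]
After op 3 [order #3] limit_buy(price=100, qty=6): fills=none; bids=[#1:2@103 #3:6@100 #2:5@96] asks=[-]
After op 4 [order #4] limit_buy(price=104, qty=1): fills=none; bids=[#4:1@104 #1:2@103 #3:6@100 #2:5@96] asks=[-]
After op 5 [order #5] limit_sell(price=104, qty=3): fills=#4x#5:1@104; bids=[#1:2@103 #3:6@100 #2:5@96] asks=[#5:2@104]
After op 6 [order #6] limit_buy(price=102, qty=1): fills=none; bids=[#1:2@103 #6:1@102 #3:6@100 #2:5@96] asks=[#5:2@104]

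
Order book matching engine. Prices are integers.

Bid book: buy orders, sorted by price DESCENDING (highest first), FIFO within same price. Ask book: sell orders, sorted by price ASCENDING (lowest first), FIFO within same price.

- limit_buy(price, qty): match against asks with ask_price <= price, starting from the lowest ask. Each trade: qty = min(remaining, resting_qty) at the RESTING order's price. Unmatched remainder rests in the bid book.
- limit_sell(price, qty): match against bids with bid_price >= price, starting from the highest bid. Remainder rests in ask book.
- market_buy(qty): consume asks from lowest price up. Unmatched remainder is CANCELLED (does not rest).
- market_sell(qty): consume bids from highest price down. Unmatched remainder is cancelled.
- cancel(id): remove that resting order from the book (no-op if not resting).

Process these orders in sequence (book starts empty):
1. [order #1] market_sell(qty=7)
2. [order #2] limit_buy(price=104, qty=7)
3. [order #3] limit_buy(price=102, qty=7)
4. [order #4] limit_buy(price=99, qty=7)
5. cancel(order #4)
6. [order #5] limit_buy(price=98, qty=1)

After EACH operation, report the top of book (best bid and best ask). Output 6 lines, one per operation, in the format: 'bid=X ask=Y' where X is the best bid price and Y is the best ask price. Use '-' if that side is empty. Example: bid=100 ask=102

After op 1 [order #1] market_sell(qty=7): fills=none; bids=[-] asks=[-]
After op 2 [order #2] limit_buy(price=104, qty=7): fills=none; bids=[#2:7@104] asks=[-]
After op 3 [order #3] limit_buy(price=102, qty=7): fills=none; bids=[#2:7@104 #3:7@102] asks=[-]
After op 4 [order #4] limit_buy(price=99, qty=7): fills=none; bids=[#2:7@104 #3:7@102 #4:7@99] asks=[-]
After op 5 cancel(order #4): fills=none; bids=[#2:7@104 #3:7@102] asks=[-]
After op 6 [order #5] limit_buy(price=98, qty=1): fills=none; bids=[#2:7@104 #3:7@102 #5:1@98] asks=[-]

Answer: bid=- ask=-
bid=104 ask=-
bid=104 ask=-
bid=104 ask=-
bid=104 ask=-
bid=104 ask=-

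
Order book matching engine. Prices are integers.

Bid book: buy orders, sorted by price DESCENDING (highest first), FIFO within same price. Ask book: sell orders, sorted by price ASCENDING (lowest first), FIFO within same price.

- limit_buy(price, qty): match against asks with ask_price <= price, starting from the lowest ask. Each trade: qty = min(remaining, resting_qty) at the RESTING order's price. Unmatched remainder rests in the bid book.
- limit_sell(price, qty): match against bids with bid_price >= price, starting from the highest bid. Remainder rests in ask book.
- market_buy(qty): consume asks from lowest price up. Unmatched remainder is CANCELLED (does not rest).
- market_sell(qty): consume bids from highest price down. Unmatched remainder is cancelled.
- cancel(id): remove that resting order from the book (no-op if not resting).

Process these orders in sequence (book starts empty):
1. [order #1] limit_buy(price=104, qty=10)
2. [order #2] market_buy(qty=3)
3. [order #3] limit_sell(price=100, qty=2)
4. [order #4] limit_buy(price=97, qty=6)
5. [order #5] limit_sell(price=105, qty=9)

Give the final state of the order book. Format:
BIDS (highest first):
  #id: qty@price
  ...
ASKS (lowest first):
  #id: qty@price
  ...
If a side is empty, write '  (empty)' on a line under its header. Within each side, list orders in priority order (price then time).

Answer: BIDS (highest first):
  #1: 8@104
  #4: 6@97
ASKS (lowest first):
  #5: 9@105

Derivation:
After op 1 [order #1] limit_buy(price=104, qty=10): fills=none; bids=[#1:10@104] asks=[-]
After op 2 [order #2] market_buy(qty=3): fills=none; bids=[#1:10@104] asks=[-]
After op 3 [order #3] limit_sell(price=100, qty=2): fills=#1x#3:2@104; bids=[#1:8@104] asks=[-]
After op 4 [order #4] limit_buy(price=97, qty=6): fills=none; bids=[#1:8@104 #4:6@97] asks=[-]
After op 5 [order #5] limit_sell(price=105, qty=9): fills=none; bids=[#1:8@104 #4:6@97] asks=[#5:9@105]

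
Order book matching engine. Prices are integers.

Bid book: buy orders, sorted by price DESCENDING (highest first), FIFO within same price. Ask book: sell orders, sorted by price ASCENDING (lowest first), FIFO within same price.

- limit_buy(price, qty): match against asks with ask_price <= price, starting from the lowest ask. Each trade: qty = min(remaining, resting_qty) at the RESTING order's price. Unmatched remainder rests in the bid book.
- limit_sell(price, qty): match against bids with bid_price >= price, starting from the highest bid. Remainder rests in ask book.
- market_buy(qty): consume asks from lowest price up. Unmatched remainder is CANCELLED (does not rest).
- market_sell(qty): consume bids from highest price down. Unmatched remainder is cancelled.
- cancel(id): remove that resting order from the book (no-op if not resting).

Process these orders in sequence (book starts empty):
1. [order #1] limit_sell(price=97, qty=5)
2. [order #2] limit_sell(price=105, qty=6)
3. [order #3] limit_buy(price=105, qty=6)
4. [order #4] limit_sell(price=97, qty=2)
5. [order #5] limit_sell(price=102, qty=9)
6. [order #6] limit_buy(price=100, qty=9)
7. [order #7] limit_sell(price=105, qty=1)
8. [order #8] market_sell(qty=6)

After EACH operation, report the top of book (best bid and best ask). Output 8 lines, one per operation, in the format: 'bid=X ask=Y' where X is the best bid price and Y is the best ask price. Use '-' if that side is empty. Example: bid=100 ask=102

Answer: bid=- ask=97
bid=- ask=97
bid=- ask=105
bid=- ask=97
bid=- ask=97
bid=100 ask=102
bid=100 ask=102
bid=100 ask=102

Derivation:
After op 1 [order #1] limit_sell(price=97, qty=5): fills=none; bids=[-] asks=[#1:5@97]
After op 2 [order #2] limit_sell(price=105, qty=6): fills=none; bids=[-] asks=[#1:5@97 #2:6@105]
After op 3 [order #3] limit_buy(price=105, qty=6): fills=#3x#1:5@97 #3x#2:1@105; bids=[-] asks=[#2:5@105]
After op 4 [order #4] limit_sell(price=97, qty=2): fills=none; bids=[-] asks=[#4:2@97 #2:5@105]
After op 5 [order #5] limit_sell(price=102, qty=9): fills=none; bids=[-] asks=[#4:2@97 #5:9@102 #2:5@105]
After op 6 [order #6] limit_buy(price=100, qty=9): fills=#6x#4:2@97; bids=[#6:7@100] asks=[#5:9@102 #2:5@105]
After op 7 [order #7] limit_sell(price=105, qty=1): fills=none; bids=[#6:7@100] asks=[#5:9@102 #2:5@105 #7:1@105]
After op 8 [order #8] market_sell(qty=6): fills=#6x#8:6@100; bids=[#6:1@100] asks=[#5:9@102 #2:5@105 #7:1@105]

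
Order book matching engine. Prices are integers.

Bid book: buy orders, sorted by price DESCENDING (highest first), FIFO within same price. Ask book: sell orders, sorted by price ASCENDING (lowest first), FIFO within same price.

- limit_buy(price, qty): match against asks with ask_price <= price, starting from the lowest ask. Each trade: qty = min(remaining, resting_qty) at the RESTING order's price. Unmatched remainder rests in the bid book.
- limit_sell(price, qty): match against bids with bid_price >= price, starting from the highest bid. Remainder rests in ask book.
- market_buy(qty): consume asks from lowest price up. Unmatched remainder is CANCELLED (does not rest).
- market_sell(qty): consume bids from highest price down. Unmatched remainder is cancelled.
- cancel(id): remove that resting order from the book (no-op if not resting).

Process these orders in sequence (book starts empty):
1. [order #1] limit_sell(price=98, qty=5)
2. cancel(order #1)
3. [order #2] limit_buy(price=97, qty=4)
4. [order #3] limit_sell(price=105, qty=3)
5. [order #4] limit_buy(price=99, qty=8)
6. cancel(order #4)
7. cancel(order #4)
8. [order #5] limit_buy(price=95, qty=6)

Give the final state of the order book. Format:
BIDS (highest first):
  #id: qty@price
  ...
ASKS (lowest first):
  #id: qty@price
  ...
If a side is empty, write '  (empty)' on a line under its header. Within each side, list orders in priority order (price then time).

Answer: BIDS (highest first):
  #2: 4@97
  #5: 6@95
ASKS (lowest first):
  #3: 3@105

Derivation:
After op 1 [order #1] limit_sell(price=98, qty=5): fills=none; bids=[-] asks=[#1:5@98]
After op 2 cancel(order #1): fills=none; bids=[-] asks=[-]
After op 3 [order #2] limit_buy(price=97, qty=4): fills=none; bids=[#2:4@97] asks=[-]
After op 4 [order #3] limit_sell(price=105, qty=3): fills=none; bids=[#2:4@97] asks=[#3:3@105]
After op 5 [order #4] limit_buy(price=99, qty=8): fills=none; bids=[#4:8@99 #2:4@97] asks=[#3:3@105]
After op 6 cancel(order #4): fills=none; bids=[#2:4@97] asks=[#3:3@105]
After op 7 cancel(order #4): fills=none; bids=[#2:4@97] asks=[#3:3@105]
After op 8 [order #5] limit_buy(price=95, qty=6): fills=none; bids=[#2:4@97 #5:6@95] asks=[#3:3@105]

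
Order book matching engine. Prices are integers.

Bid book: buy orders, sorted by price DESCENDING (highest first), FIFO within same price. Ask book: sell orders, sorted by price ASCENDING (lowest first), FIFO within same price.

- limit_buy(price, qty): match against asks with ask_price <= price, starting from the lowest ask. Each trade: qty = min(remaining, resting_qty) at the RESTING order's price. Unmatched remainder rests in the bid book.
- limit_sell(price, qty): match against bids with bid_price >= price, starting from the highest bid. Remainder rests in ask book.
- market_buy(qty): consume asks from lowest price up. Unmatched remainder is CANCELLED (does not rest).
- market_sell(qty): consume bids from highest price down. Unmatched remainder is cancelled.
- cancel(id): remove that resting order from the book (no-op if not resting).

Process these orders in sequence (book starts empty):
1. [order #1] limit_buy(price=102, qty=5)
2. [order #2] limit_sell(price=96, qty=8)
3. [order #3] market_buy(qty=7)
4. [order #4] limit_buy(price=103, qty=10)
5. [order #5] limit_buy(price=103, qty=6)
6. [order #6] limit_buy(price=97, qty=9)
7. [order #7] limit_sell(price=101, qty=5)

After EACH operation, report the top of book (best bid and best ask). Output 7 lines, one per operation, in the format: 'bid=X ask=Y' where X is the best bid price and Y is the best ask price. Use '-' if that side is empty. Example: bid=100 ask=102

Answer: bid=102 ask=-
bid=- ask=96
bid=- ask=-
bid=103 ask=-
bid=103 ask=-
bid=103 ask=-
bid=103 ask=-

Derivation:
After op 1 [order #1] limit_buy(price=102, qty=5): fills=none; bids=[#1:5@102] asks=[-]
After op 2 [order #2] limit_sell(price=96, qty=8): fills=#1x#2:5@102; bids=[-] asks=[#2:3@96]
After op 3 [order #3] market_buy(qty=7): fills=#3x#2:3@96; bids=[-] asks=[-]
After op 4 [order #4] limit_buy(price=103, qty=10): fills=none; bids=[#4:10@103] asks=[-]
After op 5 [order #5] limit_buy(price=103, qty=6): fills=none; bids=[#4:10@103 #5:6@103] asks=[-]
After op 6 [order #6] limit_buy(price=97, qty=9): fills=none; bids=[#4:10@103 #5:6@103 #6:9@97] asks=[-]
After op 7 [order #7] limit_sell(price=101, qty=5): fills=#4x#7:5@103; bids=[#4:5@103 #5:6@103 #6:9@97] asks=[-]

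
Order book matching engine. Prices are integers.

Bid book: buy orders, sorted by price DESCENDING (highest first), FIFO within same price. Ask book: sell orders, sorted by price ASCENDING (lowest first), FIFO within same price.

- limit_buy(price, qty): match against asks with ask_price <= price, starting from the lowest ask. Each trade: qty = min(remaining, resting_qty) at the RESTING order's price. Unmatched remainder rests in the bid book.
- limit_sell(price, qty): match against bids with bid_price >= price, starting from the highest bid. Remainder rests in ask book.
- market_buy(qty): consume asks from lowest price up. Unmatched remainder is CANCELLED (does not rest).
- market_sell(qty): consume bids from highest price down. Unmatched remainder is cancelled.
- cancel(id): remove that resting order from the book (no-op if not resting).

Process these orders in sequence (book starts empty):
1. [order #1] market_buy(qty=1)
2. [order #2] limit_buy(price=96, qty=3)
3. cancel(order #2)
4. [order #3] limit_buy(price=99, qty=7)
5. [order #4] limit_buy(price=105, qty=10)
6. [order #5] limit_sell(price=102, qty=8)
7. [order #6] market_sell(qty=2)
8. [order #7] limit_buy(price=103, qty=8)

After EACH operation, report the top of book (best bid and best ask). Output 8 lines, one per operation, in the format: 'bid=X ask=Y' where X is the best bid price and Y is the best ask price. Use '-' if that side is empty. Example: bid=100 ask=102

Answer: bid=- ask=-
bid=96 ask=-
bid=- ask=-
bid=99 ask=-
bid=105 ask=-
bid=105 ask=-
bid=99 ask=-
bid=103 ask=-

Derivation:
After op 1 [order #1] market_buy(qty=1): fills=none; bids=[-] asks=[-]
After op 2 [order #2] limit_buy(price=96, qty=3): fills=none; bids=[#2:3@96] asks=[-]
After op 3 cancel(order #2): fills=none; bids=[-] asks=[-]
After op 4 [order #3] limit_buy(price=99, qty=7): fills=none; bids=[#3:7@99] asks=[-]
After op 5 [order #4] limit_buy(price=105, qty=10): fills=none; bids=[#4:10@105 #3:7@99] asks=[-]
After op 6 [order #5] limit_sell(price=102, qty=8): fills=#4x#5:8@105; bids=[#4:2@105 #3:7@99] asks=[-]
After op 7 [order #6] market_sell(qty=2): fills=#4x#6:2@105; bids=[#3:7@99] asks=[-]
After op 8 [order #7] limit_buy(price=103, qty=8): fills=none; bids=[#7:8@103 #3:7@99] asks=[-]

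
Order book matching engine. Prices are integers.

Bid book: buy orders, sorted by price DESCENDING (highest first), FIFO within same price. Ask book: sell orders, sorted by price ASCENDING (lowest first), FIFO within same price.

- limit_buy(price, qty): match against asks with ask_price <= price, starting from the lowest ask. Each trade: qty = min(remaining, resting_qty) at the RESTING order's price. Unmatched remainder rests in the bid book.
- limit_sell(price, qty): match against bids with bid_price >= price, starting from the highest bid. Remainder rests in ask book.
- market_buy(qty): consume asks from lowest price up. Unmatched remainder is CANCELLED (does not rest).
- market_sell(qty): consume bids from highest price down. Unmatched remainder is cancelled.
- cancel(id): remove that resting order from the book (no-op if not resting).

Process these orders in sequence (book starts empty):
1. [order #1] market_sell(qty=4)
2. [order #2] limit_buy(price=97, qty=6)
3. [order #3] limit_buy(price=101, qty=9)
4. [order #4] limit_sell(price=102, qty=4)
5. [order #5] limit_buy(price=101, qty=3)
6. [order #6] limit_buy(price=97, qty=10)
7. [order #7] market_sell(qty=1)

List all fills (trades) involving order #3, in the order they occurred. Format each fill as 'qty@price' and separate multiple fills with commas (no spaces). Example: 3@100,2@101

Answer: 1@101

Derivation:
After op 1 [order #1] market_sell(qty=4): fills=none; bids=[-] asks=[-]
After op 2 [order #2] limit_buy(price=97, qty=6): fills=none; bids=[#2:6@97] asks=[-]
After op 3 [order #3] limit_buy(price=101, qty=9): fills=none; bids=[#3:9@101 #2:6@97] asks=[-]
After op 4 [order #4] limit_sell(price=102, qty=4): fills=none; bids=[#3:9@101 #2:6@97] asks=[#4:4@102]
After op 5 [order #5] limit_buy(price=101, qty=3): fills=none; bids=[#3:9@101 #5:3@101 #2:6@97] asks=[#4:4@102]
After op 6 [order #6] limit_buy(price=97, qty=10): fills=none; bids=[#3:9@101 #5:3@101 #2:6@97 #6:10@97] asks=[#4:4@102]
After op 7 [order #7] market_sell(qty=1): fills=#3x#7:1@101; bids=[#3:8@101 #5:3@101 #2:6@97 #6:10@97] asks=[#4:4@102]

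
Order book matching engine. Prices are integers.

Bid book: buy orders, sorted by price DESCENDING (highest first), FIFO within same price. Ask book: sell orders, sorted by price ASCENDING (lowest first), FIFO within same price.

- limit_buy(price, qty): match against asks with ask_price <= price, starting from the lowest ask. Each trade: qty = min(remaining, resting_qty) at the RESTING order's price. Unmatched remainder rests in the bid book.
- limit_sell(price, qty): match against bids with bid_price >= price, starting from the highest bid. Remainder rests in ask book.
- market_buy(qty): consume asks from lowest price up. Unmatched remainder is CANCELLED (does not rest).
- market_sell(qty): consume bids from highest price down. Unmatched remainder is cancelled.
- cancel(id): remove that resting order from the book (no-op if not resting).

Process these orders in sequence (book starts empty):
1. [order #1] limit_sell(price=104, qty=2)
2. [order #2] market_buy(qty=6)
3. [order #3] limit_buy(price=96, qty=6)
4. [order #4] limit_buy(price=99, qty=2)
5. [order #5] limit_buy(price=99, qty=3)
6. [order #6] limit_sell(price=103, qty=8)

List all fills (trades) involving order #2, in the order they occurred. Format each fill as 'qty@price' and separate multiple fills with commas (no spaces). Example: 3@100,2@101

After op 1 [order #1] limit_sell(price=104, qty=2): fills=none; bids=[-] asks=[#1:2@104]
After op 2 [order #2] market_buy(qty=6): fills=#2x#1:2@104; bids=[-] asks=[-]
After op 3 [order #3] limit_buy(price=96, qty=6): fills=none; bids=[#3:6@96] asks=[-]
After op 4 [order #4] limit_buy(price=99, qty=2): fills=none; bids=[#4:2@99 #3:6@96] asks=[-]
After op 5 [order #5] limit_buy(price=99, qty=3): fills=none; bids=[#4:2@99 #5:3@99 #3:6@96] asks=[-]
After op 6 [order #6] limit_sell(price=103, qty=8): fills=none; bids=[#4:2@99 #5:3@99 #3:6@96] asks=[#6:8@103]

Answer: 2@104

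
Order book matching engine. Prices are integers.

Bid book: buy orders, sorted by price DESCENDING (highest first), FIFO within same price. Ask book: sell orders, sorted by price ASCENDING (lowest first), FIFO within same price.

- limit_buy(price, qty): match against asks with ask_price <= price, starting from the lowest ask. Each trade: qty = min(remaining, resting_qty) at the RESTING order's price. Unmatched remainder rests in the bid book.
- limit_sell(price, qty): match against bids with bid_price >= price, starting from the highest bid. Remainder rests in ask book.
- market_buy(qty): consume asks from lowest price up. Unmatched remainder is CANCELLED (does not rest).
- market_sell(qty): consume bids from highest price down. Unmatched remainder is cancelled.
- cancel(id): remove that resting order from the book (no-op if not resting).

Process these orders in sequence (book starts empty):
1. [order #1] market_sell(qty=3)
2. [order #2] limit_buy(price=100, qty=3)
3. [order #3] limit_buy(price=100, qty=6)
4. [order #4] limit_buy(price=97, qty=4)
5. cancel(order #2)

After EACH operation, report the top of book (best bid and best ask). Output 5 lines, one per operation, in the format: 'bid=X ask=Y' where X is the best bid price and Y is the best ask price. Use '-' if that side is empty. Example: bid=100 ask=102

After op 1 [order #1] market_sell(qty=3): fills=none; bids=[-] asks=[-]
After op 2 [order #2] limit_buy(price=100, qty=3): fills=none; bids=[#2:3@100] asks=[-]
After op 3 [order #3] limit_buy(price=100, qty=6): fills=none; bids=[#2:3@100 #3:6@100] asks=[-]
After op 4 [order #4] limit_buy(price=97, qty=4): fills=none; bids=[#2:3@100 #3:6@100 #4:4@97] asks=[-]
After op 5 cancel(order #2): fills=none; bids=[#3:6@100 #4:4@97] asks=[-]

Answer: bid=- ask=-
bid=100 ask=-
bid=100 ask=-
bid=100 ask=-
bid=100 ask=-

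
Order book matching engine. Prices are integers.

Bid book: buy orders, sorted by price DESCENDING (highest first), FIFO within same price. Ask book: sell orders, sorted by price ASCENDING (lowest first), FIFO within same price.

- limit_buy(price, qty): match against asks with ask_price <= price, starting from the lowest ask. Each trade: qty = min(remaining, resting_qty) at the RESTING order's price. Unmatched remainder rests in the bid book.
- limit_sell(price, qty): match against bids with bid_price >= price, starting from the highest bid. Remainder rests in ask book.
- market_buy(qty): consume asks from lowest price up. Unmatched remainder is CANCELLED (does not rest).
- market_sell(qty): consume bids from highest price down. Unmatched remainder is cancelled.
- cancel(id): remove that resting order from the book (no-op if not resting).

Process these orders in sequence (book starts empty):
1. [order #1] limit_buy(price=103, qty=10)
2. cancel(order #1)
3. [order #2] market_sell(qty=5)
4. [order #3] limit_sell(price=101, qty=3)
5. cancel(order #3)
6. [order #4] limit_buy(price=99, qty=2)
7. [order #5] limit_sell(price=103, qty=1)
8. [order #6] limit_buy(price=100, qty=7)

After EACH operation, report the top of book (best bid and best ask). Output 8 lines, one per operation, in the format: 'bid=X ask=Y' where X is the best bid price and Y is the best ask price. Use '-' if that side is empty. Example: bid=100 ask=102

After op 1 [order #1] limit_buy(price=103, qty=10): fills=none; bids=[#1:10@103] asks=[-]
After op 2 cancel(order #1): fills=none; bids=[-] asks=[-]
After op 3 [order #2] market_sell(qty=5): fills=none; bids=[-] asks=[-]
After op 4 [order #3] limit_sell(price=101, qty=3): fills=none; bids=[-] asks=[#3:3@101]
After op 5 cancel(order #3): fills=none; bids=[-] asks=[-]
After op 6 [order #4] limit_buy(price=99, qty=2): fills=none; bids=[#4:2@99] asks=[-]
After op 7 [order #5] limit_sell(price=103, qty=1): fills=none; bids=[#4:2@99] asks=[#5:1@103]
After op 8 [order #6] limit_buy(price=100, qty=7): fills=none; bids=[#6:7@100 #4:2@99] asks=[#5:1@103]

Answer: bid=103 ask=-
bid=- ask=-
bid=- ask=-
bid=- ask=101
bid=- ask=-
bid=99 ask=-
bid=99 ask=103
bid=100 ask=103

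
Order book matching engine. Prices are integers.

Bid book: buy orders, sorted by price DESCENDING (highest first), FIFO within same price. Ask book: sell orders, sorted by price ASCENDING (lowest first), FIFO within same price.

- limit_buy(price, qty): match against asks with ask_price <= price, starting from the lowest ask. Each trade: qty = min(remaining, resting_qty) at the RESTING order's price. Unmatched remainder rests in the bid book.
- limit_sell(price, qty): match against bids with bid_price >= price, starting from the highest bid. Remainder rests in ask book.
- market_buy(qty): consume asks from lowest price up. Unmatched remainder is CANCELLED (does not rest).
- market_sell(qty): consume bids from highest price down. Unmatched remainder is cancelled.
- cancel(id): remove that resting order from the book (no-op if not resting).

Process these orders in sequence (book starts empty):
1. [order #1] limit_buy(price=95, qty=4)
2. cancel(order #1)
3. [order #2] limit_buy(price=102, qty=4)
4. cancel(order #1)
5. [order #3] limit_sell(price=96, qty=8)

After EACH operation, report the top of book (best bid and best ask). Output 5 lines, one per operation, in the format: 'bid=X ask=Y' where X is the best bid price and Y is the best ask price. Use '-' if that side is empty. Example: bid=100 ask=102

After op 1 [order #1] limit_buy(price=95, qty=4): fills=none; bids=[#1:4@95] asks=[-]
After op 2 cancel(order #1): fills=none; bids=[-] asks=[-]
After op 3 [order #2] limit_buy(price=102, qty=4): fills=none; bids=[#2:4@102] asks=[-]
After op 4 cancel(order #1): fills=none; bids=[#2:4@102] asks=[-]
After op 5 [order #3] limit_sell(price=96, qty=8): fills=#2x#3:4@102; bids=[-] asks=[#3:4@96]

Answer: bid=95 ask=-
bid=- ask=-
bid=102 ask=-
bid=102 ask=-
bid=- ask=96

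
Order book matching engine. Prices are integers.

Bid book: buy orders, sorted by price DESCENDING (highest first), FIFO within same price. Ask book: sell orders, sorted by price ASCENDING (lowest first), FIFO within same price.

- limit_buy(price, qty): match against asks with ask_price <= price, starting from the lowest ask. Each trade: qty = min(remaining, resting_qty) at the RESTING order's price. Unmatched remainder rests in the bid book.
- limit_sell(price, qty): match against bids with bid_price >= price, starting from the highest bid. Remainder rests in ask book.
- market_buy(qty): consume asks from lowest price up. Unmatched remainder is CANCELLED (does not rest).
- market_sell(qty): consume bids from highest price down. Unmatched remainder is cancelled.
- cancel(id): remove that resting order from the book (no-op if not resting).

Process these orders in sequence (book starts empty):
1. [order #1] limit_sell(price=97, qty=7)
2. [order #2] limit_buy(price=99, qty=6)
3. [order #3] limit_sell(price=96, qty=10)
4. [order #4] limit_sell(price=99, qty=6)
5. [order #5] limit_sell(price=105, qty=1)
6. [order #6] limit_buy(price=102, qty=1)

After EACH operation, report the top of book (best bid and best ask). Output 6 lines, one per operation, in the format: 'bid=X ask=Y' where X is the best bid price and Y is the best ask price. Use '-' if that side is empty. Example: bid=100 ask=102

After op 1 [order #1] limit_sell(price=97, qty=7): fills=none; bids=[-] asks=[#1:7@97]
After op 2 [order #2] limit_buy(price=99, qty=6): fills=#2x#1:6@97; bids=[-] asks=[#1:1@97]
After op 3 [order #3] limit_sell(price=96, qty=10): fills=none; bids=[-] asks=[#3:10@96 #1:1@97]
After op 4 [order #4] limit_sell(price=99, qty=6): fills=none; bids=[-] asks=[#3:10@96 #1:1@97 #4:6@99]
After op 5 [order #5] limit_sell(price=105, qty=1): fills=none; bids=[-] asks=[#3:10@96 #1:1@97 #4:6@99 #5:1@105]
After op 6 [order #6] limit_buy(price=102, qty=1): fills=#6x#3:1@96; bids=[-] asks=[#3:9@96 #1:1@97 #4:6@99 #5:1@105]

Answer: bid=- ask=97
bid=- ask=97
bid=- ask=96
bid=- ask=96
bid=- ask=96
bid=- ask=96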